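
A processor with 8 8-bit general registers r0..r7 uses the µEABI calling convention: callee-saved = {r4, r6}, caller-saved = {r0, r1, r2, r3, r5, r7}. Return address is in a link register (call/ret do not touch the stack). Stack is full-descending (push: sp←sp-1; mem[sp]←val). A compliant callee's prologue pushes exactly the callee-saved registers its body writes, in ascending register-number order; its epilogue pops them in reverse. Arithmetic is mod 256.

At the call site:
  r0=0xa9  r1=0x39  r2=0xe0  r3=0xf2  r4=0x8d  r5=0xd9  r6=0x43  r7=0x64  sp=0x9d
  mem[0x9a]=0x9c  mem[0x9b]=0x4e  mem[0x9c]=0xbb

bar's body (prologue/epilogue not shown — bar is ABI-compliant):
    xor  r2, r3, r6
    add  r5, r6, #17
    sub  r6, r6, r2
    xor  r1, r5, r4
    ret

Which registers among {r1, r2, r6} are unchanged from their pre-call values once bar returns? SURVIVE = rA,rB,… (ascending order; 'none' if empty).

prologue: push r6 → mem[0x9c]=0x43, sp=0x9c
body[0] xor  r2, r3, r6 → r2=0xb1
body[1] add  r5, r6, #17 → r5=0x54
body[2] sub  r6, r6, r2 → r6=0x92
body[3] xor  r1, r5, r4 → r1=0xd9
epilogue: pop r6=0x43, sp=0x9d
r1: caller-saved, written=True
r2: caller-saved, written=True
r6: callee-saved, written=True

SURVIVE = r6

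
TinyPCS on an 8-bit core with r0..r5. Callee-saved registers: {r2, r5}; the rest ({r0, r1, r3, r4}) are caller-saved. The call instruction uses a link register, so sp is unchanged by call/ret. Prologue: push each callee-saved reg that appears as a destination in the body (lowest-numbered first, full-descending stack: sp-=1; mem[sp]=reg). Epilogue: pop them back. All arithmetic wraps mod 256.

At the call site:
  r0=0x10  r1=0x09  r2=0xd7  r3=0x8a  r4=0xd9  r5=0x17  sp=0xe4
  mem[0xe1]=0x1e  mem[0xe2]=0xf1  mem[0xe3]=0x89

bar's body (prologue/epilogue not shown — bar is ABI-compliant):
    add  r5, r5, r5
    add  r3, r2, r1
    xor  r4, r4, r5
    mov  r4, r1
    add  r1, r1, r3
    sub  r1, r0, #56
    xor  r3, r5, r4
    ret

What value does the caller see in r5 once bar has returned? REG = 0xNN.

REG = 0x17

prologue: push r5 → mem[0xe3]=0x17, sp=0xe3
body[0] add  r5, r5, r5 → r5=0x2e
body[1] add  r3, r2, r1 → r3=0xe0
body[2] xor  r4, r4, r5 → r4=0xf7
body[3] mov  r4, r1 → r4=0x09
body[4] add  r1, r1, r3 → r1=0xe9
body[5] sub  r1, r0, #56 → r1=0xd8
body[6] xor  r3, r5, r4 → r3=0x27
epilogue: pop r5=0x17, sp=0xe4
r5 is callee-saved → restored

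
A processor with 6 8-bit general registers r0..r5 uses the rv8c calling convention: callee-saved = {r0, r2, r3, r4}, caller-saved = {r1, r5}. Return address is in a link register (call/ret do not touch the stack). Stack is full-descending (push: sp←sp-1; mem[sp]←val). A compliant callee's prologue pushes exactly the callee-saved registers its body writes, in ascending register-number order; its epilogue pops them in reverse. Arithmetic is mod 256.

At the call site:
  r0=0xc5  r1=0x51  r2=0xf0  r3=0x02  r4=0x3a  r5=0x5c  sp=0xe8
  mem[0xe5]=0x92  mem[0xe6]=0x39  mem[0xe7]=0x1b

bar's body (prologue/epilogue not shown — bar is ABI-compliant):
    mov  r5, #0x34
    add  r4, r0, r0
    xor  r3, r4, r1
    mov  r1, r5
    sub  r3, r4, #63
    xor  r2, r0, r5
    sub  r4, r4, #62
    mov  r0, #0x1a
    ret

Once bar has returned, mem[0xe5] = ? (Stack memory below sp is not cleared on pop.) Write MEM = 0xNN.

prologue: push r0 -> mem[0xe7]=0xc5, sp=0xe7
prologue: push r2 -> mem[0xe6]=0xf0, sp=0xe6
prologue: push r3 -> mem[0xe5]=0x02, sp=0xe5
prologue: push r4 -> mem[0xe4]=0x3a, sp=0xe4
body[0] mov  r5, #0x34 -> r5=0x34
body[1] add  r4, r0, r0 -> r4=0x8a
body[2] xor  r3, r4, r1 -> r3=0xdb
body[3] mov  r1, r5 -> r1=0x34
body[4] sub  r3, r4, #63 -> r3=0x4b
body[5] xor  r2, r0, r5 -> r2=0xf1
body[6] sub  r4, r4, #62 -> r4=0x4c
body[7] mov  r0, #0x1a -> r0=0x1a
epilogue: pop r4=0x3a, sp=0xe5
epilogue: pop r3=0x02, sp=0xe6
epilogue: pop r2=0xf0, sp=0xe7
epilogue: pop r0=0xc5, sp=0xe8
prologue pushed ['r0', 'r2', 'r3', 'r4'] at ['0xe7', '0xe6', '0xe5', '0xe4']

MEM = 0x02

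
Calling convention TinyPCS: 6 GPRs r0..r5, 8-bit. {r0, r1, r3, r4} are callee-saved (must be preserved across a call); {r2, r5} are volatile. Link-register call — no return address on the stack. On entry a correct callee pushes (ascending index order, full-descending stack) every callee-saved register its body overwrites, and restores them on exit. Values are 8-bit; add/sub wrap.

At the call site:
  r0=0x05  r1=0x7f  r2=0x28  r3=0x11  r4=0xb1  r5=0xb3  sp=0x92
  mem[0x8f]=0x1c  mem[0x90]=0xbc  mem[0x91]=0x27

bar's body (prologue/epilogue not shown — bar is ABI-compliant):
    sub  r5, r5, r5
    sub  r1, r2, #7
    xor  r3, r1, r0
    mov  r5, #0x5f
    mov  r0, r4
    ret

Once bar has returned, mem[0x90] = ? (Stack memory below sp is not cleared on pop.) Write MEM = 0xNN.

MEM = 0x7f

prologue: push r0 -> mem[0x91]=0x05, sp=0x91
prologue: push r1 -> mem[0x90]=0x7f, sp=0x90
prologue: push r3 -> mem[0x8f]=0x11, sp=0x8f
body[0] sub  r5, r5, r5 -> r5=0x00
body[1] sub  r1, r2, #7 -> r1=0x21
body[2] xor  r3, r1, r0 -> r3=0x24
body[3] mov  r5, #0x5f -> r5=0x5f
body[4] mov  r0, r4 -> r0=0xb1
epilogue: pop r3=0x11, sp=0x90
epilogue: pop r1=0x7f, sp=0x91
epilogue: pop r0=0x05, sp=0x92
prologue pushed ['r0', 'r1', 'r3'] at ['0x91', '0x90', '0x8f']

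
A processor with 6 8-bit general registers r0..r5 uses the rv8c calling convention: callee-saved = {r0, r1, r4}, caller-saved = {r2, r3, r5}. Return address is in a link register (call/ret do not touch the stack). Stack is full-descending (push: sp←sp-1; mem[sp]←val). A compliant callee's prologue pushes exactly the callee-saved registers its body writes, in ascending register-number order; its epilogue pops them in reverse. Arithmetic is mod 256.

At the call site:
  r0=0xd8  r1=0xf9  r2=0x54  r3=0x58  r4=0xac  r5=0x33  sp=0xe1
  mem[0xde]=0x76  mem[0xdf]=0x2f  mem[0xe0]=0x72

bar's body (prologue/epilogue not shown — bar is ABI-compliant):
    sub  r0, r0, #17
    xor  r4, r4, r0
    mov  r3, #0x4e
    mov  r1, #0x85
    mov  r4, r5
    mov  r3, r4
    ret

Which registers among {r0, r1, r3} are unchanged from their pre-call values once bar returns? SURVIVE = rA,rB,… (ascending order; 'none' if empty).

prologue: push r0 -> mem[0xe0]=0xd8, sp=0xe0
prologue: push r1 -> mem[0xdf]=0xf9, sp=0xdf
prologue: push r4 -> mem[0xde]=0xac, sp=0xde
body[0] sub  r0, r0, #17 -> r0=0xc7
body[1] xor  r4, r4, r0 -> r4=0x6b
body[2] mov  r3, #0x4e -> r3=0x4e
body[3] mov  r1, #0x85 -> r1=0x85
body[4] mov  r4, r5 -> r4=0x33
body[5] mov  r3, r4 -> r3=0x33
epilogue: pop r4=0xac, sp=0xdf
epilogue: pop r1=0xf9, sp=0xe0
epilogue: pop r0=0xd8, sp=0xe1
r0: callee-saved, written=True
r1: callee-saved, written=True
r3: caller-saved, written=True

SURVIVE = r0,r1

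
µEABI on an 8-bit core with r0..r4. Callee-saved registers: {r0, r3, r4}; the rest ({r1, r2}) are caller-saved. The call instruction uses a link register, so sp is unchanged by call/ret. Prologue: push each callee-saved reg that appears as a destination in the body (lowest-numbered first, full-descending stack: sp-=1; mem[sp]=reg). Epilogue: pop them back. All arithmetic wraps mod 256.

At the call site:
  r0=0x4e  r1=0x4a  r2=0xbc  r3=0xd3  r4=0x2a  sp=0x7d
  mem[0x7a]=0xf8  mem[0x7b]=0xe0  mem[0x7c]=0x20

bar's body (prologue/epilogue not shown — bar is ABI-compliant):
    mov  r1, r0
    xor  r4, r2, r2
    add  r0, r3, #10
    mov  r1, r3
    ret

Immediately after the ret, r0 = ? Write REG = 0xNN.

REG = 0x4e

prologue: push r0 → mem[0x7c]=0x4e, sp=0x7c
prologue: push r4 → mem[0x7b]=0x2a, sp=0x7b
body[0] mov  r1, r0 → r1=0x4e
body[1] xor  r4, r2, r2 → r4=0x00
body[2] add  r0, r3, #10 → r0=0xdd
body[3] mov  r1, r3 → r1=0xd3
epilogue: pop r4=0x2a, sp=0x7c
epilogue: pop r0=0x4e, sp=0x7d
r0 is callee-saved → restored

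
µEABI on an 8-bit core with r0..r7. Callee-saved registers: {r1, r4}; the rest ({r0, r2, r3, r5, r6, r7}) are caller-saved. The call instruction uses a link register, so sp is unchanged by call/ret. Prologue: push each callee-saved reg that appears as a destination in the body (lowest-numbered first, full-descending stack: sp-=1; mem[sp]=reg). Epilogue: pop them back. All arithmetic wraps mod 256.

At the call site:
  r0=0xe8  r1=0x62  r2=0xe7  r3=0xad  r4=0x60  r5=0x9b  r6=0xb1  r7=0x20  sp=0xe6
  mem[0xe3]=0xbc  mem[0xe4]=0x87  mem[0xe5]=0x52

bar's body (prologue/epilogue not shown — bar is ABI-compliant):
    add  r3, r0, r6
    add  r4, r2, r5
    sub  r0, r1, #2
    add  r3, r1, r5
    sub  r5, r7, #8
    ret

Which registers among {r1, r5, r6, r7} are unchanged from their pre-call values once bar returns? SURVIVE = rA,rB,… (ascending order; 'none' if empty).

SURVIVE = r1,r6,r7

prologue: push r4 → mem[0xe5]=0x60, sp=0xe5
body[0] add  r3, r0, r6 → r3=0x99
body[1] add  r4, r2, r5 → r4=0x82
body[2] sub  r0, r1, #2 → r0=0x60
body[3] add  r3, r1, r5 → r3=0xfd
body[4] sub  r5, r7, #8 → r5=0x18
epilogue: pop r4=0x60, sp=0xe6
r1: callee-saved, written=False
r5: caller-saved, written=True
r6: caller-saved, written=False
r7: caller-saved, written=False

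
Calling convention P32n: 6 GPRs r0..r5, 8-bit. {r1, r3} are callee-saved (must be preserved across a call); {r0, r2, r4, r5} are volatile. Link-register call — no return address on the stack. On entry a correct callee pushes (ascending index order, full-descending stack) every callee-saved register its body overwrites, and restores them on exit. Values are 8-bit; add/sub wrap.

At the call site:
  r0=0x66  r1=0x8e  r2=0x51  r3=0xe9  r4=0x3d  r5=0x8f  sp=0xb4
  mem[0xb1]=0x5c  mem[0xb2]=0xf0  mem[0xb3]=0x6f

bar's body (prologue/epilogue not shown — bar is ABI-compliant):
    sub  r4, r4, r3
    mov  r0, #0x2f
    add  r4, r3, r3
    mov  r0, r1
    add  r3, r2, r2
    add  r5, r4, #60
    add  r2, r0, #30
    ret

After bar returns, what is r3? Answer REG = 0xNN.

REG = 0xe9

prologue: push r3 -> mem[0xb3]=0xe9, sp=0xb3
body[0] sub  r4, r4, r3 -> r4=0x54
body[1] mov  r0, #0x2f -> r0=0x2f
body[2] add  r4, r3, r3 -> r4=0xd2
body[3] mov  r0, r1 -> r0=0x8e
body[4] add  r3, r2, r2 -> r3=0xa2
body[5] add  r5, r4, #60 -> r5=0x0e
body[6] add  r2, r0, #30 -> r2=0xac
epilogue: pop r3=0xe9, sp=0xb4
r3 is callee-saved -> restored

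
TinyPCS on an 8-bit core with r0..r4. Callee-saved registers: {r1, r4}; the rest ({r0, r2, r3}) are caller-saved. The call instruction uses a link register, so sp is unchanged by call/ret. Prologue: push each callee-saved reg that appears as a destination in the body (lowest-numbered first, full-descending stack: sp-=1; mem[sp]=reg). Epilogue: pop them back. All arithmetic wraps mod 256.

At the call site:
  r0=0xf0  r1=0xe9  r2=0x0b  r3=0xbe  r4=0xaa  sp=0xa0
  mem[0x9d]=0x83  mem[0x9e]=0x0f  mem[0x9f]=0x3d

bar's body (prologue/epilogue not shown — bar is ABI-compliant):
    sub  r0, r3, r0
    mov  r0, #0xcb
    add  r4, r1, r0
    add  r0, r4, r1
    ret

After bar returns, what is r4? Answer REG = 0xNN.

prologue: push r4 -> mem[0x9f]=0xaa, sp=0x9f
body[0] sub  r0, r3, r0 -> r0=0xce
body[1] mov  r0, #0xcb -> r0=0xcb
body[2] add  r4, r1, r0 -> r4=0xb4
body[3] add  r0, r4, r1 -> r0=0x9d
epilogue: pop r4=0xaa, sp=0xa0
r4 is callee-saved -> restored

REG = 0xaa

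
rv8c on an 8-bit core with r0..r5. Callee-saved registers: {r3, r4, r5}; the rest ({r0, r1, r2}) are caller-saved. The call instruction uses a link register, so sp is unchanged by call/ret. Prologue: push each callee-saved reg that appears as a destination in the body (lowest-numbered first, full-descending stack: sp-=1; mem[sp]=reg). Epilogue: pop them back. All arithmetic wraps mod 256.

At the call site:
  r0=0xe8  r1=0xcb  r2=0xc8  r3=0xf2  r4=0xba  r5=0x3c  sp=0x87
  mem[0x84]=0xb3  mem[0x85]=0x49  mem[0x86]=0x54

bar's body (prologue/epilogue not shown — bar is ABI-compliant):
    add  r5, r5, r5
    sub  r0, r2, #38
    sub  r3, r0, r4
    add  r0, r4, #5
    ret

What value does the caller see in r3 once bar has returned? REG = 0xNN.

REG = 0xf2

prologue: push r3 -> mem[0x86]=0xf2, sp=0x86
prologue: push r5 -> mem[0x85]=0x3c, sp=0x85
body[0] add  r5, r5, r5 -> r5=0x78
body[1] sub  r0, r2, #38 -> r0=0xa2
body[2] sub  r3, r0, r4 -> r3=0xe8
body[3] add  r0, r4, #5 -> r0=0xbf
epilogue: pop r5=0x3c, sp=0x86
epilogue: pop r3=0xf2, sp=0x87
r3 is callee-saved -> restored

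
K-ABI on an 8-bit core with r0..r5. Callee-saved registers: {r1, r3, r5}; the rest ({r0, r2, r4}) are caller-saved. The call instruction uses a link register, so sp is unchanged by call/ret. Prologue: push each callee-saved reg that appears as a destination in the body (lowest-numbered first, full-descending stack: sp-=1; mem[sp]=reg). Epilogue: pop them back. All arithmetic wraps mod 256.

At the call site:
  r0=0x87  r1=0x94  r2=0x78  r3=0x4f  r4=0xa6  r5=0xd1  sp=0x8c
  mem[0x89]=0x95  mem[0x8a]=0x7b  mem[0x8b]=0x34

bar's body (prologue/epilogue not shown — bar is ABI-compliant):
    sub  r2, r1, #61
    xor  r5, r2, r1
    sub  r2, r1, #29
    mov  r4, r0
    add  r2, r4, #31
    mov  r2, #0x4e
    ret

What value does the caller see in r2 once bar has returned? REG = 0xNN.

REG = 0x4e

prologue: push r5 → mem[0x8b]=0xd1, sp=0x8b
body[0] sub  r2, r1, #61 → r2=0x57
body[1] xor  r5, r2, r1 → r5=0xc3
body[2] sub  r2, r1, #29 → r2=0x77
body[3] mov  r4, r0 → r4=0x87
body[4] add  r2, r4, #31 → r2=0xa6
body[5] mov  r2, #0x4e → r2=0x4e
epilogue: pop r5=0xd1, sp=0x8c
r2 is caller-saved → body value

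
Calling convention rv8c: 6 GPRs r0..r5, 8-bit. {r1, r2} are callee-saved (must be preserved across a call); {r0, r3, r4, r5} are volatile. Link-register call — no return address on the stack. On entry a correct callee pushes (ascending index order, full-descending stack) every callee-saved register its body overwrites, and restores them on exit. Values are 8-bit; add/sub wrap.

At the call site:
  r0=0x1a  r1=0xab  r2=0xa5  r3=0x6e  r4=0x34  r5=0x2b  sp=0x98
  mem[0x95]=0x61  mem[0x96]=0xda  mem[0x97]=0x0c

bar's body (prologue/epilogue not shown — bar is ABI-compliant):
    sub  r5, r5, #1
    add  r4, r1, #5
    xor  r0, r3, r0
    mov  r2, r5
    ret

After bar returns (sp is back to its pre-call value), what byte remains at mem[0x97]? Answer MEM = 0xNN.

prologue: push r2 → mem[0x97]=0xa5, sp=0x97
body[0] sub  r5, r5, #1 → r5=0x2a
body[1] add  r4, r1, #5 → r4=0xb0
body[2] xor  r0, r3, r0 → r0=0x74
body[3] mov  r2, r5 → r2=0x2a
epilogue: pop r2=0xa5, sp=0x98
prologue pushed ['r2'] at ['0x97']

MEM = 0xa5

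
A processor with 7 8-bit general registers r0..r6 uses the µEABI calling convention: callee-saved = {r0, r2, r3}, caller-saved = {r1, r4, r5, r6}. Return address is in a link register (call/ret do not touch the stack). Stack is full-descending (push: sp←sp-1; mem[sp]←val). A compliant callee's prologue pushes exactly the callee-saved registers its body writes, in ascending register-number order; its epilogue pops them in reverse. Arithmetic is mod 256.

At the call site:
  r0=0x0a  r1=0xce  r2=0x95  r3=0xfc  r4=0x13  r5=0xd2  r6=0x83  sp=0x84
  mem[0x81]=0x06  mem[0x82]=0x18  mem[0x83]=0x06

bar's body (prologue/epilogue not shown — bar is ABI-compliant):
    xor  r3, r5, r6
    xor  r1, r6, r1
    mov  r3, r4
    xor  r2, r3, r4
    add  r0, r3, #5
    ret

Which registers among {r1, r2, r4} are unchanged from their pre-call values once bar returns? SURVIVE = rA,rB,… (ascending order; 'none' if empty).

prologue: push r0 -> mem[0x83]=0x0a, sp=0x83
prologue: push r2 -> mem[0x82]=0x95, sp=0x82
prologue: push r3 -> mem[0x81]=0xfc, sp=0x81
body[0] xor  r3, r5, r6 -> r3=0x51
body[1] xor  r1, r6, r1 -> r1=0x4d
body[2] mov  r3, r4 -> r3=0x13
body[3] xor  r2, r3, r4 -> r2=0x00
body[4] add  r0, r3, #5 -> r0=0x18
epilogue: pop r3=0xfc, sp=0x82
epilogue: pop r2=0x95, sp=0x83
epilogue: pop r0=0x0a, sp=0x84
r1: caller-saved, written=True
r2: callee-saved, written=True
r4: caller-saved, written=False

SURVIVE = r2,r4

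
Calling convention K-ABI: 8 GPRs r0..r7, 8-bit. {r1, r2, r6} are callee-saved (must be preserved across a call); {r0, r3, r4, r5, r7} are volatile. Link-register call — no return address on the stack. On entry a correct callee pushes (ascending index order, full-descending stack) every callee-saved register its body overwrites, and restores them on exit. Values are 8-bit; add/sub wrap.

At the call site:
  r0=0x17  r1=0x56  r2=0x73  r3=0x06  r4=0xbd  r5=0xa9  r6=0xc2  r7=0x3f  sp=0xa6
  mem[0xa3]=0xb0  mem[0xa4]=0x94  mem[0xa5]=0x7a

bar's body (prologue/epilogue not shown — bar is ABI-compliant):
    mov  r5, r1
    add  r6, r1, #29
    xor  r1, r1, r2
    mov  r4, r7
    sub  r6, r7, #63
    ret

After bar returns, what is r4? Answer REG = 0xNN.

prologue: push r1 → mem[0xa5]=0x56, sp=0xa5
prologue: push r6 → mem[0xa4]=0xc2, sp=0xa4
body[0] mov  r5, r1 → r5=0x56
body[1] add  r6, r1, #29 → r6=0x73
body[2] xor  r1, r1, r2 → r1=0x25
body[3] mov  r4, r7 → r4=0x3f
body[4] sub  r6, r7, #63 → r6=0x00
epilogue: pop r6=0xc2, sp=0xa5
epilogue: pop r1=0x56, sp=0xa6
r4 is caller-saved → body value

REG = 0x3f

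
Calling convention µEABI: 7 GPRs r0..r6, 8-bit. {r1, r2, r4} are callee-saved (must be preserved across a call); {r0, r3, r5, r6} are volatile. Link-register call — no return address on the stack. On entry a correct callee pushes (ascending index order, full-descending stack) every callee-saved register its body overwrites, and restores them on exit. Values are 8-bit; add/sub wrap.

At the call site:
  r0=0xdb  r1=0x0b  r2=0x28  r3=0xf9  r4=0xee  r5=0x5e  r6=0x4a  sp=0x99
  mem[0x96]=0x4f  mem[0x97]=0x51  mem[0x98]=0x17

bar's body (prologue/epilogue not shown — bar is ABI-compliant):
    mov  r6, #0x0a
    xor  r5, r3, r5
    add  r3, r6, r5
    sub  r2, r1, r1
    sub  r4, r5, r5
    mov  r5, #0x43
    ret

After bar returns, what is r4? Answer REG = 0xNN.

REG = 0xee

prologue: push r2 → mem[0x98]=0x28, sp=0x98
prologue: push r4 → mem[0x97]=0xee, sp=0x97
body[0] mov  r6, #0x0a → r6=0x0a
body[1] xor  r5, r3, r5 → r5=0xa7
body[2] add  r3, r6, r5 → r3=0xb1
body[3] sub  r2, r1, r1 → r2=0x00
body[4] sub  r4, r5, r5 → r4=0x00
body[5] mov  r5, #0x43 → r5=0x43
epilogue: pop r4=0xee, sp=0x98
epilogue: pop r2=0x28, sp=0x99
r4 is callee-saved → restored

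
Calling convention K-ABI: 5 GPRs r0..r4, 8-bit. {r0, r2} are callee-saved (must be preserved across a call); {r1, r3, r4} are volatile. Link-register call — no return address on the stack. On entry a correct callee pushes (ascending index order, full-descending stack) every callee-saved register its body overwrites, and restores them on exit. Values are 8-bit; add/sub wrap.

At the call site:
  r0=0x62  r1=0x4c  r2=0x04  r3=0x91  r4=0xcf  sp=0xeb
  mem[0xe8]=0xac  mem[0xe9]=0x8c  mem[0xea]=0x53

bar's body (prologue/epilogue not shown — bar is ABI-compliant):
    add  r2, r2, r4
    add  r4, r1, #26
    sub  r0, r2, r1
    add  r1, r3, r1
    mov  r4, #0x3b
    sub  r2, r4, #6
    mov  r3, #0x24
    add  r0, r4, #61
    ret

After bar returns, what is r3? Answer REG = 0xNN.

REG = 0x24

prologue: push r0 → mem[0xea]=0x62, sp=0xea
prologue: push r2 → mem[0xe9]=0x04, sp=0xe9
body[0] add  r2, r2, r4 → r2=0xd3
body[1] add  r4, r1, #26 → r4=0x66
body[2] sub  r0, r2, r1 → r0=0x87
body[3] add  r1, r3, r1 → r1=0xdd
body[4] mov  r4, #0x3b → r4=0x3b
body[5] sub  r2, r4, #6 → r2=0x35
body[6] mov  r3, #0x24 → r3=0x24
body[7] add  r0, r4, #61 → r0=0x78
epilogue: pop r2=0x04, sp=0xea
epilogue: pop r0=0x62, sp=0xeb
r3 is caller-saved → body value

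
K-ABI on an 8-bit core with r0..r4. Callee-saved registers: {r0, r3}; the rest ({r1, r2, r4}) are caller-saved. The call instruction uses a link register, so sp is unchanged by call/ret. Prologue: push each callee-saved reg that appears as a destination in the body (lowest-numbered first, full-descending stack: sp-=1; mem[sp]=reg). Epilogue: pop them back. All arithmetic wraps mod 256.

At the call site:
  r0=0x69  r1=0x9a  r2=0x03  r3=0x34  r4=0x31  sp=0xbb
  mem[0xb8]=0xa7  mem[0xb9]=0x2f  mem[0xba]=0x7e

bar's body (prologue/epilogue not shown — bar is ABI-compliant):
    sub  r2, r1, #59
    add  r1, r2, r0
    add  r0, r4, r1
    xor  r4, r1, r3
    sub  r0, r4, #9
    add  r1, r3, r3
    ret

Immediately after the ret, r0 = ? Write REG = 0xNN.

prologue: push r0 -> mem[0xba]=0x69, sp=0xba
body[0] sub  r2, r1, #59 -> r2=0x5f
body[1] add  r1, r2, r0 -> r1=0xc8
body[2] add  r0, r4, r1 -> r0=0xf9
body[3] xor  r4, r1, r3 -> r4=0xfc
body[4] sub  r0, r4, #9 -> r0=0xf3
body[5] add  r1, r3, r3 -> r1=0x68
epilogue: pop r0=0x69, sp=0xbb
r0 is callee-saved -> restored

REG = 0x69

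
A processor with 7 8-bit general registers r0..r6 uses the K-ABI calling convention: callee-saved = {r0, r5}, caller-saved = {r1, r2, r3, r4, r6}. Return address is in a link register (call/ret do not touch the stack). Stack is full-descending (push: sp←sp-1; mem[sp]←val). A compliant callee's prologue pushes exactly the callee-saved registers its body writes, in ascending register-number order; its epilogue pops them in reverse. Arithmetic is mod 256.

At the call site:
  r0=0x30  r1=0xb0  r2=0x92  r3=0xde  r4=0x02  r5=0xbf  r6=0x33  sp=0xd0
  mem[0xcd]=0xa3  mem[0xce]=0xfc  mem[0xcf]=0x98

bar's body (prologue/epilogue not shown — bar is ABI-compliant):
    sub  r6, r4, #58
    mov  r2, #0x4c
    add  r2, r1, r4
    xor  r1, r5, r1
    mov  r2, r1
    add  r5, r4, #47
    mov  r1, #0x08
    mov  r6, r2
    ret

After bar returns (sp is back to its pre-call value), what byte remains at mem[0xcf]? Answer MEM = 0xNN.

prologue: push r5 -> mem[0xcf]=0xbf, sp=0xcf
body[0] sub  r6, r4, #58 -> r6=0xc8
body[1] mov  r2, #0x4c -> r2=0x4c
body[2] add  r2, r1, r4 -> r2=0xb2
body[3] xor  r1, r5, r1 -> r1=0x0f
body[4] mov  r2, r1 -> r2=0x0f
body[5] add  r5, r4, #47 -> r5=0x31
body[6] mov  r1, #0x08 -> r1=0x08
body[7] mov  r6, r2 -> r6=0x0f
epilogue: pop r5=0xbf, sp=0xd0
prologue pushed ['r5'] at ['0xcf']

MEM = 0xbf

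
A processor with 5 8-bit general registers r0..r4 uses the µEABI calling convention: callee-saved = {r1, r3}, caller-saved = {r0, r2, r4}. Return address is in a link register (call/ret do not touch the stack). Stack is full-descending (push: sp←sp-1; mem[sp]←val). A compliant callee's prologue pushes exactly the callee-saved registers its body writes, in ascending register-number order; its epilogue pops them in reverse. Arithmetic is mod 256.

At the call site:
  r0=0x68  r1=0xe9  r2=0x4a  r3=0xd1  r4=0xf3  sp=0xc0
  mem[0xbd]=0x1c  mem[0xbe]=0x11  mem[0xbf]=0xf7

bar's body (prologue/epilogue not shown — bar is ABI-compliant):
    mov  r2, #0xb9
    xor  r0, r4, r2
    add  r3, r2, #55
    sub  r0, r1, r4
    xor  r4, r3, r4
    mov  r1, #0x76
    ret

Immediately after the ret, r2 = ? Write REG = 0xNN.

REG = 0xb9

prologue: push r1 → mem[0xbf]=0xe9, sp=0xbf
prologue: push r3 → mem[0xbe]=0xd1, sp=0xbe
body[0] mov  r2, #0xb9 → r2=0xb9
body[1] xor  r0, r4, r2 → r0=0x4a
body[2] add  r3, r2, #55 → r3=0xf0
body[3] sub  r0, r1, r4 → r0=0xf6
body[4] xor  r4, r3, r4 → r4=0x03
body[5] mov  r1, #0x76 → r1=0x76
epilogue: pop r3=0xd1, sp=0xbf
epilogue: pop r1=0xe9, sp=0xc0
r2 is caller-saved → body value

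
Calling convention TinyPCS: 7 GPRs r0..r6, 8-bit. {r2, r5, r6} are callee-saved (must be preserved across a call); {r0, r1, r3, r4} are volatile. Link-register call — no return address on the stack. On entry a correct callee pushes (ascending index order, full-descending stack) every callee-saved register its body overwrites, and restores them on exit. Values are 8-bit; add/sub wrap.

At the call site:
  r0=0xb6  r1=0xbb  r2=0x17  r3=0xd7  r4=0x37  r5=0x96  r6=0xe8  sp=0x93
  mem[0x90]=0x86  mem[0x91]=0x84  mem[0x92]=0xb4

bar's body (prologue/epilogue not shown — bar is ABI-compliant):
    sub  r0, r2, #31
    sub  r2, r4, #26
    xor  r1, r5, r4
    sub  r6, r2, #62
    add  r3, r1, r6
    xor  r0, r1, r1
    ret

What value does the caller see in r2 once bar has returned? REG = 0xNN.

prologue: push r2 → mem[0x92]=0x17, sp=0x92
prologue: push r6 → mem[0x91]=0xe8, sp=0x91
body[0] sub  r0, r2, #31 → r0=0xf8
body[1] sub  r2, r4, #26 → r2=0x1d
body[2] xor  r1, r5, r4 → r1=0xa1
body[3] sub  r6, r2, #62 → r6=0xdf
body[4] add  r3, r1, r6 → r3=0x80
body[5] xor  r0, r1, r1 → r0=0x00
epilogue: pop r6=0xe8, sp=0x92
epilogue: pop r2=0x17, sp=0x93
r2 is callee-saved → restored

REG = 0x17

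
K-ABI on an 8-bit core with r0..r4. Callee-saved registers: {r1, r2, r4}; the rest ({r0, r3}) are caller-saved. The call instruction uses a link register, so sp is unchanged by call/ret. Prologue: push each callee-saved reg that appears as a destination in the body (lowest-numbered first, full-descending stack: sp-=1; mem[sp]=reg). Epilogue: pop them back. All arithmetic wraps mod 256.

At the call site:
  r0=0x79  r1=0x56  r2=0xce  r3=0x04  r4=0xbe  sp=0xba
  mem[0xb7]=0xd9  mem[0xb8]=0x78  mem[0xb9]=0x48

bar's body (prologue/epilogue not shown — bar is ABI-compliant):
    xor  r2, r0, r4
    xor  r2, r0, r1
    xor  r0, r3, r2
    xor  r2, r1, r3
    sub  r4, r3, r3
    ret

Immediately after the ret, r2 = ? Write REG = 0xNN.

prologue: push r2 -> mem[0xb9]=0xce, sp=0xb9
prologue: push r4 -> mem[0xb8]=0xbe, sp=0xb8
body[0] xor  r2, r0, r4 -> r2=0xc7
body[1] xor  r2, r0, r1 -> r2=0x2f
body[2] xor  r0, r3, r2 -> r0=0x2b
body[3] xor  r2, r1, r3 -> r2=0x52
body[4] sub  r4, r3, r3 -> r4=0x00
epilogue: pop r4=0xbe, sp=0xb9
epilogue: pop r2=0xce, sp=0xba
r2 is callee-saved -> restored

REG = 0xce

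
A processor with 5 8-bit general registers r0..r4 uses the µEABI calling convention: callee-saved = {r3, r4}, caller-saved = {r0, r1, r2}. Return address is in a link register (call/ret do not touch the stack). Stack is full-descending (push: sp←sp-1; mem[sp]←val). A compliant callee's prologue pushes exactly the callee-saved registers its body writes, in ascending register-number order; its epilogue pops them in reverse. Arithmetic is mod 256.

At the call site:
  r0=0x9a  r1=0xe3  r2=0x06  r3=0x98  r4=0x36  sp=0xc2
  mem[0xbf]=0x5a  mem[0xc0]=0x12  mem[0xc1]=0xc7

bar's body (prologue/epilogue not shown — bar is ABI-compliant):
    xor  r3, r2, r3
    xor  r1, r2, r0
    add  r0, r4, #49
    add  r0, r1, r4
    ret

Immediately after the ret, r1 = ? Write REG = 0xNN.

REG = 0x9c

prologue: push r3 -> mem[0xc1]=0x98, sp=0xc1
body[0] xor  r3, r2, r3 -> r3=0x9e
body[1] xor  r1, r2, r0 -> r1=0x9c
body[2] add  r0, r4, #49 -> r0=0x67
body[3] add  r0, r1, r4 -> r0=0xd2
epilogue: pop r3=0x98, sp=0xc2
r1 is caller-saved -> body value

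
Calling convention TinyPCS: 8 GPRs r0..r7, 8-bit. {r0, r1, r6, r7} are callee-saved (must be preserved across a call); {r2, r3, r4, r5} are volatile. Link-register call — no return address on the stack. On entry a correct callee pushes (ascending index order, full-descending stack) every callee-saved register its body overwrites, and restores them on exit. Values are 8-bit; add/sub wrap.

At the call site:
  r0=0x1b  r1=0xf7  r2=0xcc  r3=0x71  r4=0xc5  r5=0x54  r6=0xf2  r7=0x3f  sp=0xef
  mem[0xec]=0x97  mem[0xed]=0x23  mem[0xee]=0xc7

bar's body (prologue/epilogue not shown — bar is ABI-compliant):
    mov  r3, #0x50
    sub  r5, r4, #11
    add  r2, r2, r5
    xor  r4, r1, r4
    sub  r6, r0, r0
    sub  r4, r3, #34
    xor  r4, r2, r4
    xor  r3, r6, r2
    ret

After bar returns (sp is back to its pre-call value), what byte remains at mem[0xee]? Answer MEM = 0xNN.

MEM = 0xf2

prologue: push r6 → mem[0xee]=0xf2, sp=0xee
body[0] mov  r3, #0x50 → r3=0x50
body[1] sub  r5, r4, #11 → r5=0xba
body[2] add  r2, r2, r5 → r2=0x86
body[3] xor  r4, r1, r4 → r4=0x32
body[4] sub  r6, r0, r0 → r6=0x00
body[5] sub  r4, r3, #34 → r4=0x2e
body[6] xor  r4, r2, r4 → r4=0xa8
body[7] xor  r3, r6, r2 → r3=0x86
epilogue: pop r6=0xf2, sp=0xef
prologue pushed ['r6'] at ['0xee']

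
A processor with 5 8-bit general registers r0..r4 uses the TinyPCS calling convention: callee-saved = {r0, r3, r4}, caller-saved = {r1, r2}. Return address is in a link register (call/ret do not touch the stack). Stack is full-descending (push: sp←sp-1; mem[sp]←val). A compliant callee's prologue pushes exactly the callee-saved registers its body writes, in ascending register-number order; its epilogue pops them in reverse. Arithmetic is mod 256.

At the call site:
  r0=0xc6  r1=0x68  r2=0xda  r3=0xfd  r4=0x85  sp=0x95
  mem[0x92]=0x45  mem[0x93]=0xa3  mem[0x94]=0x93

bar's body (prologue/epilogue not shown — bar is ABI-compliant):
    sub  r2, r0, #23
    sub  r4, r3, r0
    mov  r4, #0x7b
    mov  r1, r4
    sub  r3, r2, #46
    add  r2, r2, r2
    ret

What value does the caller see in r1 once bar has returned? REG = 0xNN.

REG = 0x7b

prologue: push r3 → mem[0x94]=0xfd, sp=0x94
prologue: push r4 → mem[0x93]=0x85, sp=0x93
body[0] sub  r2, r0, #23 → r2=0xaf
body[1] sub  r4, r3, r0 → r4=0x37
body[2] mov  r4, #0x7b → r4=0x7b
body[3] mov  r1, r4 → r1=0x7b
body[4] sub  r3, r2, #46 → r3=0x81
body[5] add  r2, r2, r2 → r2=0x5e
epilogue: pop r4=0x85, sp=0x94
epilogue: pop r3=0xfd, sp=0x95
r1 is caller-saved → body value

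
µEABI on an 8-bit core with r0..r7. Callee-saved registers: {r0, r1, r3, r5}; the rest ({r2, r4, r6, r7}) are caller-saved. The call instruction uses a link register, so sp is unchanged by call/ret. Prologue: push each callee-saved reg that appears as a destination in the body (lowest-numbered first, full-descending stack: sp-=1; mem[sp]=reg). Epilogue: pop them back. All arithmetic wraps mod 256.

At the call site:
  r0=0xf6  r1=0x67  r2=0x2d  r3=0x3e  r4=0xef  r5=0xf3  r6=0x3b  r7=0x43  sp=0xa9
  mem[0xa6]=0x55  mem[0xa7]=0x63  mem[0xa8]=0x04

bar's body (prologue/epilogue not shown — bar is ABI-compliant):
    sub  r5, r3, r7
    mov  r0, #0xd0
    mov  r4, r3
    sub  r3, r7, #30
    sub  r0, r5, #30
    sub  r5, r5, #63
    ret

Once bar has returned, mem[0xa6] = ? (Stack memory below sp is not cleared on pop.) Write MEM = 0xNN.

prologue: push r0 -> mem[0xa8]=0xf6, sp=0xa8
prologue: push r3 -> mem[0xa7]=0x3e, sp=0xa7
prologue: push r5 -> mem[0xa6]=0xf3, sp=0xa6
body[0] sub  r5, r3, r7 -> r5=0xfb
body[1] mov  r0, #0xd0 -> r0=0xd0
body[2] mov  r4, r3 -> r4=0x3e
body[3] sub  r3, r7, #30 -> r3=0x25
body[4] sub  r0, r5, #30 -> r0=0xdd
body[5] sub  r5, r5, #63 -> r5=0xbc
epilogue: pop r5=0xf3, sp=0xa7
epilogue: pop r3=0x3e, sp=0xa8
epilogue: pop r0=0xf6, sp=0xa9
prologue pushed ['r0', 'r3', 'r5'] at ['0xa8', '0xa7', '0xa6']

MEM = 0xf3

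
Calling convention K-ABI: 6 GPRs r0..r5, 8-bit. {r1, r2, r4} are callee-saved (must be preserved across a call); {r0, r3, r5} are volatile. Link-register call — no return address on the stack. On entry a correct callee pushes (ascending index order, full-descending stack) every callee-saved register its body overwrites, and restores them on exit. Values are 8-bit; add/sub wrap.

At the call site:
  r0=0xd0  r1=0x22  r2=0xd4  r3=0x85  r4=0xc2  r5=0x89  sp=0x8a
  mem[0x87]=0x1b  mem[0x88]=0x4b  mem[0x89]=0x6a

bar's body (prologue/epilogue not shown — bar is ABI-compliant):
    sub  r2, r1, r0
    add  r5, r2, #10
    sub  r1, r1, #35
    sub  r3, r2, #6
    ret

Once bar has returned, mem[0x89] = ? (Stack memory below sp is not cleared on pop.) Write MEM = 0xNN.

MEM = 0x22

prologue: push r1 -> mem[0x89]=0x22, sp=0x89
prologue: push r2 -> mem[0x88]=0xd4, sp=0x88
body[0] sub  r2, r1, r0 -> r2=0x52
body[1] add  r5, r2, #10 -> r5=0x5c
body[2] sub  r1, r1, #35 -> r1=0xff
body[3] sub  r3, r2, #6 -> r3=0x4c
epilogue: pop r2=0xd4, sp=0x89
epilogue: pop r1=0x22, sp=0x8a
prologue pushed ['r1', 'r2'] at ['0x89', '0x88']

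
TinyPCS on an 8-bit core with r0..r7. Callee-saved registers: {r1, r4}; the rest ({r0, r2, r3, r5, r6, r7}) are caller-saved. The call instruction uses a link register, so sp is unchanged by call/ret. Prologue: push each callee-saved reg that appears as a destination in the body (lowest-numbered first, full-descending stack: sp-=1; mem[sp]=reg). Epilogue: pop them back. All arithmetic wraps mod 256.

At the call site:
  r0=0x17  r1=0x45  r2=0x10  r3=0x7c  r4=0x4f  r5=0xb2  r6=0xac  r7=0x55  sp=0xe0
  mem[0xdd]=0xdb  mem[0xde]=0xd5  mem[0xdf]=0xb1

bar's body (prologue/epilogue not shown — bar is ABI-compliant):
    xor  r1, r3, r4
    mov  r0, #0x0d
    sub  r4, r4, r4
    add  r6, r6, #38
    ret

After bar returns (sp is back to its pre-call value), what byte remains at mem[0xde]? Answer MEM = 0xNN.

prologue: push r1 -> mem[0xdf]=0x45, sp=0xdf
prologue: push r4 -> mem[0xde]=0x4f, sp=0xde
body[0] xor  r1, r3, r4 -> r1=0x33
body[1] mov  r0, #0x0d -> r0=0x0d
body[2] sub  r4, r4, r4 -> r4=0x00
body[3] add  r6, r6, #38 -> r6=0xd2
epilogue: pop r4=0x4f, sp=0xdf
epilogue: pop r1=0x45, sp=0xe0
prologue pushed ['r1', 'r4'] at ['0xdf', '0xde']

MEM = 0x4f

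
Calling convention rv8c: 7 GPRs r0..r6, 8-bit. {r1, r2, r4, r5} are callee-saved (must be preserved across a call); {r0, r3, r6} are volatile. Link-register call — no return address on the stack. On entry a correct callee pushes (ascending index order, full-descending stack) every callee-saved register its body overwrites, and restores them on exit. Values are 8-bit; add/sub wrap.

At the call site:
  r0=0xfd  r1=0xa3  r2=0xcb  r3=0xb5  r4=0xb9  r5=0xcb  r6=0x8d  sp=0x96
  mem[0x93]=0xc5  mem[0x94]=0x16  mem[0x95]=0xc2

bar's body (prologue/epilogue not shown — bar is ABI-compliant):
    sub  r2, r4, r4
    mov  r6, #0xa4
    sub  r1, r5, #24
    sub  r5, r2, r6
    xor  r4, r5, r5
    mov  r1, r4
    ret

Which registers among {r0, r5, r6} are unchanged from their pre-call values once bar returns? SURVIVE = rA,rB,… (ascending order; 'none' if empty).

SURVIVE = r0,r5

prologue: push r1 → mem[0x95]=0xa3, sp=0x95
prologue: push r2 → mem[0x94]=0xcb, sp=0x94
prologue: push r4 → mem[0x93]=0xb9, sp=0x93
prologue: push r5 → mem[0x92]=0xcb, sp=0x92
body[0] sub  r2, r4, r4 → r2=0x00
body[1] mov  r6, #0xa4 → r6=0xa4
body[2] sub  r1, r5, #24 → r1=0xb3
body[3] sub  r5, r2, r6 → r5=0x5c
body[4] xor  r4, r5, r5 → r4=0x00
body[5] mov  r1, r4 → r1=0x00
epilogue: pop r5=0xcb, sp=0x93
epilogue: pop r4=0xb9, sp=0x94
epilogue: pop r2=0xcb, sp=0x95
epilogue: pop r1=0xa3, sp=0x96
r0: caller-saved, written=False
r5: callee-saved, written=True
r6: caller-saved, written=True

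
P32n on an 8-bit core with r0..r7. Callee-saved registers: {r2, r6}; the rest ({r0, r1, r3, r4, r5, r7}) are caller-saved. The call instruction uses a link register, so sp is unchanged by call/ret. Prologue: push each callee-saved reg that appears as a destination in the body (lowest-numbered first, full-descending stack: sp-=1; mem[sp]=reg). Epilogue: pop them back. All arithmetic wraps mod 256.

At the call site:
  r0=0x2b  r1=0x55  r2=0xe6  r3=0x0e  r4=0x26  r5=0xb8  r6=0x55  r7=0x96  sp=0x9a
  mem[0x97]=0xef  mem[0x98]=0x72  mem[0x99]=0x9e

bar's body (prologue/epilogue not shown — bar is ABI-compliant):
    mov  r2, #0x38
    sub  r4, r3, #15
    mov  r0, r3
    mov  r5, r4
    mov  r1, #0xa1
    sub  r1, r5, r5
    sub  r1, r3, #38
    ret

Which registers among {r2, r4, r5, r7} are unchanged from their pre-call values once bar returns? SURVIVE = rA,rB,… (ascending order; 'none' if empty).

SURVIVE = r2,r7

prologue: push r2 -> mem[0x99]=0xe6, sp=0x99
body[0] mov  r2, #0x38 -> r2=0x38
body[1] sub  r4, r3, #15 -> r4=0xff
body[2] mov  r0, r3 -> r0=0x0e
body[3] mov  r5, r4 -> r5=0xff
body[4] mov  r1, #0xa1 -> r1=0xa1
body[5] sub  r1, r5, r5 -> r1=0x00
body[6] sub  r1, r3, #38 -> r1=0xe8
epilogue: pop r2=0xe6, sp=0x9a
r2: callee-saved, written=True
r4: caller-saved, written=True
r5: caller-saved, written=True
r7: caller-saved, written=False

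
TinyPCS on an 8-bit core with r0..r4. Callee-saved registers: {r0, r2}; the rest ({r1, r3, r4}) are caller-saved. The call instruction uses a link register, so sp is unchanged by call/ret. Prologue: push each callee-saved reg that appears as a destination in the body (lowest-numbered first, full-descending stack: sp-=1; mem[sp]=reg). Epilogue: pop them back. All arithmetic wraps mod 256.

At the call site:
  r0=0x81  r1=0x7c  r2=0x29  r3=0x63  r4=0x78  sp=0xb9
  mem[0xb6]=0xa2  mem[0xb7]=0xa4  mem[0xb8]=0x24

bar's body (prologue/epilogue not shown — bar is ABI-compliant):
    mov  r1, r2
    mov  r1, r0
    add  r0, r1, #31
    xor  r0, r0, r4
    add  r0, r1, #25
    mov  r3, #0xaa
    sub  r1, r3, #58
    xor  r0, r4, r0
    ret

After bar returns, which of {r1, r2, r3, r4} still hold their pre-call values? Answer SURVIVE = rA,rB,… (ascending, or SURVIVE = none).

prologue: push r0 → mem[0xb8]=0x81, sp=0xb8
body[0] mov  r1, r2 → r1=0x29
body[1] mov  r1, r0 → r1=0x81
body[2] add  r0, r1, #31 → r0=0xa0
body[3] xor  r0, r0, r4 → r0=0xd8
body[4] add  r0, r1, #25 → r0=0x9a
body[5] mov  r3, #0xaa → r3=0xaa
body[6] sub  r1, r3, #58 → r1=0x70
body[7] xor  r0, r4, r0 → r0=0xe2
epilogue: pop r0=0x81, sp=0xb9
r1: caller-saved, written=True
r2: callee-saved, written=False
r3: caller-saved, written=True
r4: caller-saved, written=False

SURVIVE = r2,r4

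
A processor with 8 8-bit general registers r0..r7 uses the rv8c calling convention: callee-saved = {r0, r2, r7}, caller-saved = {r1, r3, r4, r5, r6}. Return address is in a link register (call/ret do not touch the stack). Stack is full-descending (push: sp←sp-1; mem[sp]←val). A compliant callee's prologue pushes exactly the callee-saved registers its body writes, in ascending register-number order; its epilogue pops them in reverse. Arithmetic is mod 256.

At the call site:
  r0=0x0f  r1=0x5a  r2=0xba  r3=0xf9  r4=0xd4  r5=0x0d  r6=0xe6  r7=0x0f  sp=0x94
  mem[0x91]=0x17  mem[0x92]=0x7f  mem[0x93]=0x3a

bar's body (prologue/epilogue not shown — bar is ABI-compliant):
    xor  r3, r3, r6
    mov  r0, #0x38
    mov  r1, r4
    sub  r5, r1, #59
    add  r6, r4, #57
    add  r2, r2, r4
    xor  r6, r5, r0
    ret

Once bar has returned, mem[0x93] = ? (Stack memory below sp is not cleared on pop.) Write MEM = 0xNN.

MEM = 0x0f

prologue: push r0 -> mem[0x93]=0x0f, sp=0x93
prologue: push r2 -> mem[0x92]=0xba, sp=0x92
body[0] xor  r3, r3, r6 -> r3=0x1f
body[1] mov  r0, #0x38 -> r0=0x38
body[2] mov  r1, r4 -> r1=0xd4
body[3] sub  r5, r1, #59 -> r5=0x99
body[4] add  r6, r4, #57 -> r6=0x0d
body[5] add  r2, r2, r4 -> r2=0x8e
body[6] xor  r6, r5, r0 -> r6=0xa1
epilogue: pop r2=0xba, sp=0x93
epilogue: pop r0=0x0f, sp=0x94
prologue pushed ['r0', 'r2'] at ['0x93', '0x92']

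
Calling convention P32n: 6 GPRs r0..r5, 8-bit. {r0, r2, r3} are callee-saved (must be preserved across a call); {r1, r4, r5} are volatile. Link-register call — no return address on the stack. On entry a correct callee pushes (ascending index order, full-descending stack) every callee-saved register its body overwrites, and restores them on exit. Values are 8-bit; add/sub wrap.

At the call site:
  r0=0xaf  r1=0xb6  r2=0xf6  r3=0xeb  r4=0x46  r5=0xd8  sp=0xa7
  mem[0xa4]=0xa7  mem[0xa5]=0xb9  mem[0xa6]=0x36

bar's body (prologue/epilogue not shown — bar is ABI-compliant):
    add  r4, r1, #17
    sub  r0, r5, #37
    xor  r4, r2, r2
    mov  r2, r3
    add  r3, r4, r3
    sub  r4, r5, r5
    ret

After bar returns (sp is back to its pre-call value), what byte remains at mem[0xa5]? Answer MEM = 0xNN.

MEM = 0xf6

prologue: push r0 → mem[0xa6]=0xaf, sp=0xa6
prologue: push r2 → mem[0xa5]=0xf6, sp=0xa5
prologue: push r3 → mem[0xa4]=0xeb, sp=0xa4
body[0] add  r4, r1, #17 → r4=0xc7
body[1] sub  r0, r5, #37 → r0=0xb3
body[2] xor  r4, r2, r2 → r4=0x00
body[3] mov  r2, r3 → r2=0xeb
body[4] add  r3, r4, r3 → r3=0xeb
body[5] sub  r4, r5, r5 → r4=0x00
epilogue: pop r3=0xeb, sp=0xa5
epilogue: pop r2=0xf6, sp=0xa6
epilogue: pop r0=0xaf, sp=0xa7
prologue pushed ['r0', 'r2', 'r3'] at ['0xa6', '0xa5', '0xa4']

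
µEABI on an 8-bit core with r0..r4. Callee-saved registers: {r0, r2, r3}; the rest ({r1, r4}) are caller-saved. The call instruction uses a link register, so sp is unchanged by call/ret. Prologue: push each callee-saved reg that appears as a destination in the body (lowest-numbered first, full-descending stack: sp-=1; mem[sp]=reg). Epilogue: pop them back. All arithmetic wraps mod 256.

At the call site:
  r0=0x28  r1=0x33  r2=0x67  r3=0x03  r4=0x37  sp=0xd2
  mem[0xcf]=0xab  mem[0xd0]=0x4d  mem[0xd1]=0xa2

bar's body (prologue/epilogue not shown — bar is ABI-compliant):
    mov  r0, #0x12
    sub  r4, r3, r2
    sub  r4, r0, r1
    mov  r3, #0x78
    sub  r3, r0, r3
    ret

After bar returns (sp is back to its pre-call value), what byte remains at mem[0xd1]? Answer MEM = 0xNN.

MEM = 0x28

prologue: push r0 -> mem[0xd1]=0x28, sp=0xd1
prologue: push r3 -> mem[0xd0]=0x03, sp=0xd0
body[0] mov  r0, #0x12 -> r0=0x12
body[1] sub  r4, r3, r2 -> r4=0x9c
body[2] sub  r4, r0, r1 -> r4=0xdf
body[3] mov  r3, #0x78 -> r3=0x78
body[4] sub  r3, r0, r3 -> r3=0x9a
epilogue: pop r3=0x03, sp=0xd1
epilogue: pop r0=0x28, sp=0xd2
prologue pushed ['r0', 'r3'] at ['0xd1', '0xd0']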